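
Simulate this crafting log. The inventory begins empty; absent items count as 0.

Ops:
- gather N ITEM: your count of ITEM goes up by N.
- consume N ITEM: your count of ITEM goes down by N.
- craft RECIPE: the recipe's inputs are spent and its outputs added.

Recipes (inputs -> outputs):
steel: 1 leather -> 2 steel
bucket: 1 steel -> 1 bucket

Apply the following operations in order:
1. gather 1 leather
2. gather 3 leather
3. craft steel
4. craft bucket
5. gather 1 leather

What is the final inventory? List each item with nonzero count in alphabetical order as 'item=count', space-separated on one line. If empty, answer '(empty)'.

After 1 (gather 1 leather): leather=1
After 2 (gather 3 leather): leather=4
After 3 (craft steel): leather=3 steel=2
After 4 (craft bucket): bucket=1 leather=3 steel=1
After 5 (gather 1 leather): bucket=1 leather=4 steel=1

Answer: bucket=1 leather=4 steel=1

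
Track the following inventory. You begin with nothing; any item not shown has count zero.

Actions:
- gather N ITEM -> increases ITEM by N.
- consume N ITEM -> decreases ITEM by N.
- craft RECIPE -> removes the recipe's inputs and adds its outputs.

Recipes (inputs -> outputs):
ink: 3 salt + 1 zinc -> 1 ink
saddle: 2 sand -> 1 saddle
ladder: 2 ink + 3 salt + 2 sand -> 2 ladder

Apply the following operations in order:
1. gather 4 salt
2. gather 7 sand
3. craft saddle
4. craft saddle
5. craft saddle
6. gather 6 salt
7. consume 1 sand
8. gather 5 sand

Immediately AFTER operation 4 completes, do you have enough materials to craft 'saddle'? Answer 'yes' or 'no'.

After 1 (gather 4 salt): salt=4
After 2 (gather 7 sand): salt=4 sand=7
After 3 (craft saddle): saddle=1 salt=4 sand=5
After 4 (craft saddle): saddle=2 salt=4 sand=3

Answer: yes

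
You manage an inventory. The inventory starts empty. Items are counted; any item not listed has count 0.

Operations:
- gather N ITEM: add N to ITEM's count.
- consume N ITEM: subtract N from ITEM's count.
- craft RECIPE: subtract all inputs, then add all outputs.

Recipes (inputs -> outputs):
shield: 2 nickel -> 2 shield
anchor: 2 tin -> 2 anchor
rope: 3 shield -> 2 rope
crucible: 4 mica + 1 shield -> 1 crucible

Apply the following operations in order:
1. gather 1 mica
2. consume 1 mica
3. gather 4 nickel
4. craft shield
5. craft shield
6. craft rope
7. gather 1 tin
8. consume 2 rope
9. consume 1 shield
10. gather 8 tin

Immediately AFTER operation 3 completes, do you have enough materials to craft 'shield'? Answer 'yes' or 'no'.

Answer: yes

Derivation:
After 1 (gather 1 mica): mica=1
After 2 (consume 1 mica): (empty)
After 3 (gather 4 nickel): nickel=4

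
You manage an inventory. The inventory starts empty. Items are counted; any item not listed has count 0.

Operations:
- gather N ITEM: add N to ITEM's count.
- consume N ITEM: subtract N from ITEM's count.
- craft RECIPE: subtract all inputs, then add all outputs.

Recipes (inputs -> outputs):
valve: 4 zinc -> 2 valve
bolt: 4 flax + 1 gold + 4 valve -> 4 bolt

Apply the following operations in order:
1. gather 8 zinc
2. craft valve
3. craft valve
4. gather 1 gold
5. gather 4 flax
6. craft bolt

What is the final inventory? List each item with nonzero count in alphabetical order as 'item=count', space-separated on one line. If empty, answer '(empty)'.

Answer: bolt=4

Derivation:
After 1 (gather 8 zinc): zinc=8
After 2 (craft valve): valve=2 zinc=4
After 3 (craft valve): valve=4
After 4 (gather 1 gold): gold=1 valve=4
After 5 (gather 4 flax): flax=4 gold=1 valve=4
After 6 (craft bolt): bolt=4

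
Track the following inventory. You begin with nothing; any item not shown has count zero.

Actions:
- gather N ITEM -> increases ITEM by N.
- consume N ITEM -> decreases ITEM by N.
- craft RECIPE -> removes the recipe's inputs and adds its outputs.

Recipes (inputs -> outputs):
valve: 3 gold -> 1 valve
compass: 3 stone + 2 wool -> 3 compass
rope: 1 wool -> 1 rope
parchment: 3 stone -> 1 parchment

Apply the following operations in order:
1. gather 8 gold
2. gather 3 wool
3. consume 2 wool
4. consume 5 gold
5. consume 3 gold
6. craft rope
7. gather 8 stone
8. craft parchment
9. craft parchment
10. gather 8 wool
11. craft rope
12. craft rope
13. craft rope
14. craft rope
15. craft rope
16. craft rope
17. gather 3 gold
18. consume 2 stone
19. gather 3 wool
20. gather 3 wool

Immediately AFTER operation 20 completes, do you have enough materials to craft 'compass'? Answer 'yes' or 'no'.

After 1 (gather 8 gold): gold=8
After 2 (gather 3 wool): gold=8 wool=3
After 3 (consume 2 wool): gold=8 wool=1
After 4 (consume 5 gold): gold=3 wool=1
After 5 (consume 3 gold): wool=1
After 6 (craft rope): rope=1
After 7 (gather 8 stone): rope=1 stone=8
After 8 (craft parchment): parchment=1 rope=1 stone=5
After 9 (craft parchment): parchment=2 rope=1 stone=2
After 10 (gather 8 wool): parchment=2 rope=1 stone=2 wool=8
After 11 (craft rope): parchment=2 rope=2 stone=2 wool=7
After 12 (craft rope): parchment=2 rope=3 stone=2 wool=6
After 13 (craft rope): parchment=2 rope=4 stone=2 wool=5
After 14 (craft rope): parchment=2 rope=5 stone=2 wool=4
After 15 (craft rope): parchment=2 rope=6 stone=2 wool=3
After 16 (craft rope): parchment=2 rope=7 stone=2 wool=2
After 17 (gather 3 gold): gold=3 parchment=2 rope=7 stone=2 wool=2
After 18 (consume 2 stone): gold=3 parchment=2 rope=7 wool=2
After 19 (gather 3 wool): gold=3 parchment=2 rope=7 wool=5
After 20 (gather 3 wool): gold=3 parchment=2 rope=7 wool=8

Answer: no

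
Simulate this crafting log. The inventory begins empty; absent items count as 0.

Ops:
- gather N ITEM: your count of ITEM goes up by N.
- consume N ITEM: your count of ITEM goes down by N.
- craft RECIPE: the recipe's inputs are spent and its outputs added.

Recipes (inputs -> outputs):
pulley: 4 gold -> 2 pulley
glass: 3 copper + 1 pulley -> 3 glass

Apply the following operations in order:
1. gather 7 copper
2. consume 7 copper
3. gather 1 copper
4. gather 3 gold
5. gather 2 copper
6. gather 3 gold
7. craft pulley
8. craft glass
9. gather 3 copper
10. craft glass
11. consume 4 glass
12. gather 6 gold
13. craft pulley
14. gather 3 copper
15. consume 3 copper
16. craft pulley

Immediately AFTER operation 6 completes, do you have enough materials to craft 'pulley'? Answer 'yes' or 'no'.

After 1 (gather 7 copper): copper=7
After 2 (consume 7 copper): (empty)
After 3 (gather 1 copper): copper=1
After 4 (gather 3 gold): copper=1 gold=3
After 5 (gather 2 copper): copper=3 gold=3
After 6 (gather 3 gold): copper=3 gold=6

Answer: yes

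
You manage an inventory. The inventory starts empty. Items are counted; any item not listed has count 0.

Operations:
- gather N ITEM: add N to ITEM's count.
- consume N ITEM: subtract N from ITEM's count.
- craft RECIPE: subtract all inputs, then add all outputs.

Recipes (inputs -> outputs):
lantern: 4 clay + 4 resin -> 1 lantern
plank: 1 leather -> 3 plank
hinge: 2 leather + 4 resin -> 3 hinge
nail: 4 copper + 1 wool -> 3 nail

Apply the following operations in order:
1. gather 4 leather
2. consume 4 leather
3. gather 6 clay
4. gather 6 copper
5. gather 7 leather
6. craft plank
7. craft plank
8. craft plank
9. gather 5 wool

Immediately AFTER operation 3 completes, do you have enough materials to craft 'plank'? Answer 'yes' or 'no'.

Answer: no

Derivation:
After 1 (gather 4 leather): leather=4
After 2 (consume 4 leather): (empty)
After 3 (gather 6 clay): clay=6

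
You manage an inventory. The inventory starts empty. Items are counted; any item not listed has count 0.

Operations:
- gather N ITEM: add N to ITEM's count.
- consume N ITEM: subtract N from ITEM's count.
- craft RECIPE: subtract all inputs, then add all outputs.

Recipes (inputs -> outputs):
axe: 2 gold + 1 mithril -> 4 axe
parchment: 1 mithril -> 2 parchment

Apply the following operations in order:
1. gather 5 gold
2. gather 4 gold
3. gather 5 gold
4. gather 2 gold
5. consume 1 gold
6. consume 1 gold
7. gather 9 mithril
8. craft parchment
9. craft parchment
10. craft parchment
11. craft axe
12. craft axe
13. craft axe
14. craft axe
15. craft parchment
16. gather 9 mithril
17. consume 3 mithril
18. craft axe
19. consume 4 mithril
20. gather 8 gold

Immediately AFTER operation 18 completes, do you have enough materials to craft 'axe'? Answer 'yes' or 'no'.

After 1 (gather 5 gold): gold=5
After 2 (gather 4 gold): gold=9
After 3 (gather 5 gold): gold=14
After 4 (gather 2 gold): gold=16
After 5 (consume 1 gold): gold=15
After 6 (consume 1 gold): gold=14
After 7 (gather 9 mithril): gold=14 mithril=9
After 8 (craft parchment): gold=14 mithril=8 parchment=2
After 9 (craft parchment): gold=14 mithril=7 parchment=4
After 10 (craft parchment): gold=14 mithril=6 parchment=6
After 11 (craft axe): axe=4 gold=12 mithril=5 parchment=6
After 12 (craft axe): axe=8 gold=10 mithril=4 parchment=6
After 13 (craft axe): axe=12 gold=8 mithril=3 parchment=6
After 14 (craft axe): axe=16 gold=6 mithril=2 parchment=6
After 15 (craft parchment): axe=16 gold=6 mithril=1 parchment=8
After 16 (gather 9 mithril): axe=16 gold=6 mithril=10 parchment=8
After 17 (consume 3 mithril): axe=16 gold=6 mithril=7 parchment=8
After 18 (craft axe): axe=20 gold=4 mithril=6 parchment=8

Answer: yes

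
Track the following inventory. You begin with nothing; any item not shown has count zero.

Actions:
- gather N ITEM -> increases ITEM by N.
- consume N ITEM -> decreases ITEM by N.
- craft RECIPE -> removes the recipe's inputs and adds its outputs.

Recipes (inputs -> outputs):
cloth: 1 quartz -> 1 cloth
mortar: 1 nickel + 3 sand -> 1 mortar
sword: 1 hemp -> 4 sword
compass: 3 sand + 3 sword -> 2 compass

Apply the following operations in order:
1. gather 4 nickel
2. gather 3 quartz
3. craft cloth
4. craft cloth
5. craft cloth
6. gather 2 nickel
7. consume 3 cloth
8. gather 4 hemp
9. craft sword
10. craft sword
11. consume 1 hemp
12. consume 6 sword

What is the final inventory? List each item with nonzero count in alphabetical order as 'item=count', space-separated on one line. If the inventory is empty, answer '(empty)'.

Answer: hemp=1 nickel=6 sword=2

Derivation:
After 1 (gather 4 nickel): nickel=4
After 2 (gather 3 quartz): nickel=4 quartz=3
After 3 (craft cloth): cloth=1 nickel=4 quartz=2
After 4 (craft cloth): cloth=2 nickel=4 quartz=1
After 5 (craft cloth): cloth=3 nickel=4
After 6 (gather 2 nickel): cloth=3 nickel=6
After 7 (consume 3 cloth): nickel=6
After 8 (gather 4 hemp): hemp=4 nickel=6
After 9 (craft sword): hemp=3 nickel=6 sword=4
After 10 (craft sword): hemp=2 nickel=6 sword=8
After 11 (consume 1 hemp): hemp=1 nickel=6 sword=8
After 12 (consume 6 sword): hemp=1 nickel=6 sword=2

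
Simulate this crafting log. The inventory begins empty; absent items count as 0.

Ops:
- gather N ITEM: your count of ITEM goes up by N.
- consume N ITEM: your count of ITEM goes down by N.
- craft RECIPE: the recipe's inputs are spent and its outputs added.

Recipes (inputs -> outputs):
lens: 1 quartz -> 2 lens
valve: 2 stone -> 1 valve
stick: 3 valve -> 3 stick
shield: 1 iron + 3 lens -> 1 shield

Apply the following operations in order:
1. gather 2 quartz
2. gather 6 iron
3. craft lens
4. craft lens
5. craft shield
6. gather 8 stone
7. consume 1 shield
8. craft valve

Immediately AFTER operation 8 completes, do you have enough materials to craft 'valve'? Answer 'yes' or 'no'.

After 1 (gather 2 quartz): quartz=2
After 2 (gather 6 iron): iron=6 quartz=2
After 3 (craft lens): iron=6 lens=2 quartz=1
After 4 (craft lens): iron=6 lens=4
After 5 (craft shield): iron=5 lens=1 shield=1
After 6 (gather 8 stone): iron=5 lens=1 shield=1 stone=8
After 7 (consume 1 shield): iron=5 lens=1 stone=8
After 8 (craft valve): iron=5 lens=1 stone=6 valve=1

Answer: yes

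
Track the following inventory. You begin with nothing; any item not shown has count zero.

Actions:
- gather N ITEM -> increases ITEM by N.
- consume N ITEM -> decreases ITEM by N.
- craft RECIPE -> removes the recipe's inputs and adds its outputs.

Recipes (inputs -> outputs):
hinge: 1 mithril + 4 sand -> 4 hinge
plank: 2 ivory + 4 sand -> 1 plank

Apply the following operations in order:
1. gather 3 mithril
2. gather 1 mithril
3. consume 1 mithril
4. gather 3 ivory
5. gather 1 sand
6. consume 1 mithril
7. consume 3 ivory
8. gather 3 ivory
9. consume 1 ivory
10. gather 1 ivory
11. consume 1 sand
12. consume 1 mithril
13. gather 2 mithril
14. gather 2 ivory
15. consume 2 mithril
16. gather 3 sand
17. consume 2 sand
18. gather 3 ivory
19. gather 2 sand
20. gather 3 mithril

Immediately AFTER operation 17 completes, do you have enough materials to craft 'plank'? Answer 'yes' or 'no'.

After 1 (gather 3 mithril): mithril=3
After 2 (gather 1 mithril): mithril=4
After 3 (consume 1 mithril): mithril=3
After 4 (gather 3 ivory): ivory=3 mithril=3
After 5 (gather 1 sand): ivory=3 mithril=3 sand=1
After 6 (consume 1 mithril): ivory=3 mithril=2 sand=1
After 7 (consume 3 ivory): mithril=2 sand=1
After 8 (gather 3 ivory): ivory=3 mithril=2 sand=1
After 9 (consume 1 ivory): ivory=2 mithril=2 sand=1
After 10 (gather 1 ivory): ivory=3 mithril=2 sand=1
After 11 (consume 1 sand): ivory=3 mithril=2
After 12 (consume 1 mithril): ivory=3 mithril=1
After 13 (gather 2 mithril): ivory=3 mithril=3
After 14 (gather 2 ivory): ivory=5 mithril=3
After 15 (consume 2 mithril): ivory=5 mithril=1
After 16 (gather 3 sand): ivory=5 mithril=1 sand=3
After 17 (consume 2 sand): ivory=5 mithril=1 sand=1

Answer: no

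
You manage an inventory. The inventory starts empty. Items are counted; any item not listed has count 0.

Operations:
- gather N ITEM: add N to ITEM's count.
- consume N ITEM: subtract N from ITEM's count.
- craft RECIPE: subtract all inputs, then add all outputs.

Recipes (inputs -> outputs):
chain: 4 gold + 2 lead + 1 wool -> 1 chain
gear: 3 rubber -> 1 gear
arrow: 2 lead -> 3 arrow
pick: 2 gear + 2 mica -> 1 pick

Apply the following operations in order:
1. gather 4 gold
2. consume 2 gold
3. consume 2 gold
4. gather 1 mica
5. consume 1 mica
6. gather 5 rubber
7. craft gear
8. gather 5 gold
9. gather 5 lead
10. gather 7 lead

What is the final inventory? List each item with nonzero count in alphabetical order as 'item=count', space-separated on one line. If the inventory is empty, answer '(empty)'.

After 1 (gather 4 gold): gold=4
After 2 (consume 2 gold): gold=2
After 3 (consume 2 gold): (empty)
After 4 (gather 1 mica): mica=1
After 5 (consume 1 mica): (empty)
After 6 (gather 5 rubber): rubber=5
After 7 (craft gear): gear=1 rubber=2
After 8 (gather 5 gold): gear=1 gold=5 rubber=2
After 9 (gather 5 lead): gear=1 gold=5 lead=5 rubber=2
After 10 (gather 7 lead): gear=1 gold=5 lead=12 rubber=2

Answer: gear=1 gold=5 lead=12 rubber=2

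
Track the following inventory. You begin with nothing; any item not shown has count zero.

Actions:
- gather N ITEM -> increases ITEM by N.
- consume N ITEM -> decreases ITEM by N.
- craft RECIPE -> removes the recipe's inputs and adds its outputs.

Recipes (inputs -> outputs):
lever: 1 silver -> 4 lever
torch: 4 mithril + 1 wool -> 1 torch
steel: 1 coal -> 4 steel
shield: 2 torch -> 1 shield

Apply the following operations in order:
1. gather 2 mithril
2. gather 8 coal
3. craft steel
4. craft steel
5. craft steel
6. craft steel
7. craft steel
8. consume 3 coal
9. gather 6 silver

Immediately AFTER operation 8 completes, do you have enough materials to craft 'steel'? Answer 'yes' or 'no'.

Answer: no

Derivation:
After 1 (gather 2 mithril): mithril=2
After 2 (gather 8 coal): coal=8 mithril=2
After 3 (craft steel): coal=7 mithril=2 steel=4
After 4 (craft steel): coal=6 mithril=2 steel=8
After 5 (craft steel): coal=5 mithril=2 steel=12
After 6 (craft steel): coal=4 mithril=2 steel=16
After 7 (craft steel): coal=3 mithril=2 steel=20
After 8 (consume 3 coal): mithril=2 steel=20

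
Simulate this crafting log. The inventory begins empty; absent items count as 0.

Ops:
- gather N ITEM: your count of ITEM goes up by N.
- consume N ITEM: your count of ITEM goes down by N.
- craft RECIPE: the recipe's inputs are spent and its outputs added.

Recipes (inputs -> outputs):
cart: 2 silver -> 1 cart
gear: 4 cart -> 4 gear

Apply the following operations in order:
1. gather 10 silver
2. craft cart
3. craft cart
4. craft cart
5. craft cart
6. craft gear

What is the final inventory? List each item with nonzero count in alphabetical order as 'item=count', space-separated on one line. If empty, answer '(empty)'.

After 1 (gather 10 silver): silver=10
After 2 (craft cart): cart=1 silver=8
After 3 (craft cart): cart=2 silver=6
After 4 (craft cart): cart=3 silver=4
After 5 (craft cart): cart=4 silver=2
After 6 (craft gear): gear=4 silver=2

Answer: gear=4 silver=2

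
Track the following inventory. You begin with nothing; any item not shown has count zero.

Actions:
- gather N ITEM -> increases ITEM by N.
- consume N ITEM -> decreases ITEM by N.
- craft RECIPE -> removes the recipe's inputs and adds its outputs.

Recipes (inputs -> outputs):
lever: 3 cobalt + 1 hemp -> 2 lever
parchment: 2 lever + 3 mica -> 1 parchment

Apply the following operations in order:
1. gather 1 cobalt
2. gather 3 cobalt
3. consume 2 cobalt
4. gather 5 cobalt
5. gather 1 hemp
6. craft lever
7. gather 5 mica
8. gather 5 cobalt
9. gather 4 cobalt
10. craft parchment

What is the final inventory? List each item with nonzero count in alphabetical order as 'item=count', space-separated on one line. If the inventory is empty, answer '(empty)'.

After 1 (gather 1 cobalt): cobalt=1
After 2 (gather 3 cobalt): cobalt=4
After 3 (consume 2 cobalt): cobalt=2
After 4 (gather 5 cobalt): cobalt=7
After 5 (gather 1 hemp): cobalt=7 hemp=1
After 6 (craft lever): cobalt=4 lever=2
After 7 (gather 5 mica): cobalt=4 lever=2 mica=5
After 8 (gather 5 cobalt): cobalt=9 lever=2 mica=5
After 9 (gather 4 cobalt): cobalt=13 lever=2 mica=5
After 10 (craft parchment): cobalt=13 mica=2 parchment=1

Answer: cobalt=13 mica=2 parchment=1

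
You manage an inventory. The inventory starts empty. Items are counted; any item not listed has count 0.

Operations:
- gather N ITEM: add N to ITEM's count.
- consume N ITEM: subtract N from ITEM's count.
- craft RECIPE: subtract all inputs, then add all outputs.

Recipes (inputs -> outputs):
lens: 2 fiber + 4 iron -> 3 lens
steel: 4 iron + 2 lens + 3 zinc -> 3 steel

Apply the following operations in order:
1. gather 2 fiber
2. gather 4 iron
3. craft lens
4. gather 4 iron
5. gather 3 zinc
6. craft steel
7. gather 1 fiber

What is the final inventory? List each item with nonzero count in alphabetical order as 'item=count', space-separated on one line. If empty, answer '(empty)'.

Answer: fiber=1 lens=1 steel=3

Derivation:
After 1 (gather 2 fiber): fiber=2
After 2 (gather 4 iron): fiber=2 iron=4
After 3 (craft lens): lens=3
After 4 (gather 4 iron): iron=4 lens=3
After 5 (gather 3 zinc): iron=4 lens=3 zinc=3
After 6 (craft steel): lens=1 steel=3
After 7 (gather 1 fiber): fiber=1 lens=1 steel=3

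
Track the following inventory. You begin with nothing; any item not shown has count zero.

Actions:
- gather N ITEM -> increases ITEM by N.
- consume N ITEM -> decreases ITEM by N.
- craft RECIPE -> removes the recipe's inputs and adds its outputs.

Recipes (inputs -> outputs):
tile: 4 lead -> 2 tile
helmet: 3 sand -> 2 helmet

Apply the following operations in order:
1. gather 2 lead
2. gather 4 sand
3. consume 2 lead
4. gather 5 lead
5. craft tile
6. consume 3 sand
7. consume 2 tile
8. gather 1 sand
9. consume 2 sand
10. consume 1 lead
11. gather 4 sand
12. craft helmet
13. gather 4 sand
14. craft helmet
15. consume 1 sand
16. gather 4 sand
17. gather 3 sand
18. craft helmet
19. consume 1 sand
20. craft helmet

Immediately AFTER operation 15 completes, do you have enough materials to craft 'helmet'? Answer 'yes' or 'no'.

After 1 (gather 2 lead): lead=2
After 2 (gather 4 sand): lead=2 sand=4
After 3 (consume 2 lead): sand=4
After 4 (gather 5 lead): lead=5 sand=4
After 5 (craft tile): lead=1 sand=4 tile=2
After 6 (consume 3 sand): lead=1 sand=1 tile=2
After 7 (consume 2 tile): lead=1 sand=1
After 8 (gather 1 sand): lead=1 sand=2
After 9 (consume 2 sand): lead=1
After 10 (consume 1 lead): (empty)
After 11 (gather 4 sand): sand=4
After 12 (craft helmet): helmet=2 sand=1
After 13 (gather 4 sand): helmet=2 sand=5
After 14 (craft helmet): helmet=4 sand=2
After 15 (consume 1 sand): helmet=4 sand=1

Answer: no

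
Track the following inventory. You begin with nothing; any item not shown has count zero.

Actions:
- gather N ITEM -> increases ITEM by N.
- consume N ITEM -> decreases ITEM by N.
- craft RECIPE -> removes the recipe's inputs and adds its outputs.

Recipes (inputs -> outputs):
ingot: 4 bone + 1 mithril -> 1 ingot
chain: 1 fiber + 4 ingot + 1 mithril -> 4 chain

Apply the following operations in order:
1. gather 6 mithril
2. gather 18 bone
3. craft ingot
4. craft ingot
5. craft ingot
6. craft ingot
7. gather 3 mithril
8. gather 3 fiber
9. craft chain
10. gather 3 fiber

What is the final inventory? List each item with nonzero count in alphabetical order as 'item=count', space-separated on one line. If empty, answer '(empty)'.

After 1 (gather 6 mithril): mithril=6
After 2 (gather 18 bone): bone=18 mithril=6
After 3 (craft ingot): bone=14 ingot=1 mithril=5
After 4 (craft ingot): bone=10 ingot=2 mithril=4
After 5 (craft ingot): bone=6 ingot=3 mithril=3
After 6 (craft ingot): bone=2 ingot=4 mithril=2
After 7 (gather 3 mithril): bone=2 ingot=4 mithril=5
After 8 (gather 3 fiber): bone=2 fiber=3 ingot=4 mithril=5
After 9 (craft chain): bone=2 chain=4 fiber=2 mithril=4
After 10 (gather 3 fiber): bone=2 chain=4 fiber=5 mithril=4

Answer: bone=2 chain=4 fiber=5 mithril=4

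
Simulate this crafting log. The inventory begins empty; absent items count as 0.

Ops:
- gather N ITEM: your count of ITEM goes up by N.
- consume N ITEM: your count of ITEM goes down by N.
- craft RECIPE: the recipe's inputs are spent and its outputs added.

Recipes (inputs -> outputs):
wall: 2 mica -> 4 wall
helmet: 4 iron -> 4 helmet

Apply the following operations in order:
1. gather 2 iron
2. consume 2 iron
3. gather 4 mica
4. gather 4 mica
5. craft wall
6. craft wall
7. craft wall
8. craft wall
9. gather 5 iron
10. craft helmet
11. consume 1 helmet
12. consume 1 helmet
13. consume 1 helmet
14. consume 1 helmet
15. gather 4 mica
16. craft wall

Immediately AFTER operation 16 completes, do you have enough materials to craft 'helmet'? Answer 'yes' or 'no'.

Answer: no

Derivation:
After 1 (gather 2 iron): iron=2
After 2 (consume 2 iron): (empty)
After 3 (gather 4 mica): mica=4
After 4 (gather 4 mica): mica=8
After 5 (craft wall): mica=6 wall=4
After 6 (craft wall): mica=4 wall=8
After 7 (craft wall): mica=2 wall=12
After 8 (craft wall): wall=16
After 9 (gather 5 iron): iron=5 wall=16
After 10 (craft helmet): helmet=4 iron=1 wall=16
After 11 (consume 1 helmet): helmet=3 iron=1 wall=16
After 12 (consume 1 helmet): helmet=2 iron=1 wall=16
After 13 (consume 1 helmet): helmet=1 iron=1 wall=16
After 14 (consume 1 helmet): iron=1 wall=16
After 15 (gather 4 mica): iron=1 mica=4 wall=16
After 16 (craft wall): iron=1 mica=2 wall=20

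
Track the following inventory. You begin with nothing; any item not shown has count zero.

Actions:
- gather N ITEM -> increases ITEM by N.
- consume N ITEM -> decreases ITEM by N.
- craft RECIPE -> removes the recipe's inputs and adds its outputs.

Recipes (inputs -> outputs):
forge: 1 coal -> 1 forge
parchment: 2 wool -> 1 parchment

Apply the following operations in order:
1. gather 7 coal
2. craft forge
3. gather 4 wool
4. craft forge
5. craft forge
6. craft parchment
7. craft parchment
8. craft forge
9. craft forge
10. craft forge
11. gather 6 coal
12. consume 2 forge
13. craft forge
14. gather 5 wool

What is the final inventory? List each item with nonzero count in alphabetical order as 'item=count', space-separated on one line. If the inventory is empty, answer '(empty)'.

After 1 (gather 7 coal): coal=7
After 2 (craft forge): coal=6 forge=1
After 3 (gather 4 wool): coal=6 forge=1 wool=4
After 4 (craft forge): coal=5 forge=2 wool=4
After 5 (craft forge): coal=4 forge=3 wool=4
After 6 (craft parchment): coal=4 forge=3 parchment=1 wool=2
After 7 (craft parchment): coal=4 forge=3 parchment=2
After 8 (craft forge): coal=3 forge=4 parchment=2
After 9 (craft forge): coal=2 forge=5 parchment=2
After 10 (craft forge): coal=1 forge=6 parchment=2
After 11 (gather 6 coal): coal=7 forge=6 parchment=2
After 12 (consume 2 forge): coal=7 forge=4 parchment=2
After 13 (craft forge): coal=6 forge=5 parchment=2
After 14 (gather 5 wool): coal=6 forge=5 parchment=2 wool=5

Answer: coal=6 forge=5 parchment=2 wool=5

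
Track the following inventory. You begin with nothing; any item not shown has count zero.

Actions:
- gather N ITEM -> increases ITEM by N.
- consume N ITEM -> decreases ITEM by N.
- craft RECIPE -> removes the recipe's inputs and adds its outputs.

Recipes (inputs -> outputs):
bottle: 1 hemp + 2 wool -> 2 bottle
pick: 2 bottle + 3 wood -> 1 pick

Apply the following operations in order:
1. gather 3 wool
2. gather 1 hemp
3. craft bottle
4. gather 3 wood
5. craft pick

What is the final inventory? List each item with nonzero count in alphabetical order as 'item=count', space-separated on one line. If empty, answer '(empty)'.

Answer: pick=1 wool=1

Derivation:
After 1 (gather 3 wool): wool=3
After 2 (gather 1 hemp): hemp=1 wool=3
After 3 (craft bottle): bottle=2 wool=1
After 4 (gather 3 wood): bottle=2 wood=3 wool=1
After 5 (craft pick): pick=1 wool=1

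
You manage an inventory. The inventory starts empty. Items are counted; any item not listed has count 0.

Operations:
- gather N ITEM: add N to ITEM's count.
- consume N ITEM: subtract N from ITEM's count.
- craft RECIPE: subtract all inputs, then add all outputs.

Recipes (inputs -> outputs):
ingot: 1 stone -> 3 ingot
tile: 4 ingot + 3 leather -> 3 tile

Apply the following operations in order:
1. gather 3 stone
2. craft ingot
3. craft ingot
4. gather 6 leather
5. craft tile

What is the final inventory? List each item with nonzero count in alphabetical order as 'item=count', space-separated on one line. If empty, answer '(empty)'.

Answer: ingot=2 leather=3 stone=1 tile=3

Derivation:
After 1 (gather 3 stone): stone=3
After 2 (craft ingot): ingot=3 stone=2
After 3 (craft ingot): ingot=6 stone=1
After 4 (gather 6 leather): ingot=6 leather=6 stone=1
After 5 (craft tile): ingot=2 leather=3 stone=1 tile=3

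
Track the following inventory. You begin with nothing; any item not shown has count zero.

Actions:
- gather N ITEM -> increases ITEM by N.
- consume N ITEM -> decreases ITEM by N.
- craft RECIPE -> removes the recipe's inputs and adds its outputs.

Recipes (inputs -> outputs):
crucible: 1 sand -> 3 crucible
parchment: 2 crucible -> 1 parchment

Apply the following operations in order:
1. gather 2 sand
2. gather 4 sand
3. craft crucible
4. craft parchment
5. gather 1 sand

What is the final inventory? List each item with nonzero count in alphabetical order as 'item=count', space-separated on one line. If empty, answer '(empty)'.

After 1 (gather 2 sand): sand=2
After 2 (gather 4 sand): sand=6
After 3 (craft crucible): crucible=3 sand=5
After 4 (craft parchment): crucible=1 parchment=1 sand=5
After 5 (gather 1 sand): crucible=1 parchment=1 sand=6

Answer: crucible=1 parchment=1 sand=6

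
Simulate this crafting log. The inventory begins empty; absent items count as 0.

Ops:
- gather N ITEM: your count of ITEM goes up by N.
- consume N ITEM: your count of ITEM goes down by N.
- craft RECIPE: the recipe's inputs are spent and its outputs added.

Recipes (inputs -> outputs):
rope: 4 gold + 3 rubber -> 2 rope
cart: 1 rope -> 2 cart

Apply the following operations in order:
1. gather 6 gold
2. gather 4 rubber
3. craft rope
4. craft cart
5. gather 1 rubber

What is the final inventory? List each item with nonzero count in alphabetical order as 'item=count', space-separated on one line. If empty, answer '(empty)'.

Answer: cart=2 gold=2 rope=1 rubber=2

Derivation:
After 1 (gather 6 gold): gold=6
After 2 (gather 4 rubber): gold=6 rubber=4
After 3 (craft rope): gold=2 rope=2 rubber=1
After 4 (craft cart): cart=2 gold=2 rope=1 rubber=1
After 5 (gather 1 rubber): cart=2 gold=2 rope=1 rubber=2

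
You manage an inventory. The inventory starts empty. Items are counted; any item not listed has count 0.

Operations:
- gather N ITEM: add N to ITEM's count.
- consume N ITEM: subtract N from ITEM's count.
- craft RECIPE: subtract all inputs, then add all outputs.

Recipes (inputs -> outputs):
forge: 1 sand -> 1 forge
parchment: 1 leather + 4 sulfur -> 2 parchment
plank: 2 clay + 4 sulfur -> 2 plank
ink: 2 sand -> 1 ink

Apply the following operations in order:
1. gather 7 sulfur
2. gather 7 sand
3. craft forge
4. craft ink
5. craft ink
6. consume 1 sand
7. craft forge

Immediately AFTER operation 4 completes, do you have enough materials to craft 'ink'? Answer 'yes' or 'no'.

Answer: yes

Derivation:
After 1 (gather 7 sulfur): sulfur=7
After 2 (gather 7 sand): sand=7 sulfur=7
After 3 (craft forge): forge=1 sand=6 sulfur=7
After 4 (craft ink): forge=1 ink=1 sand=4 sulfur=7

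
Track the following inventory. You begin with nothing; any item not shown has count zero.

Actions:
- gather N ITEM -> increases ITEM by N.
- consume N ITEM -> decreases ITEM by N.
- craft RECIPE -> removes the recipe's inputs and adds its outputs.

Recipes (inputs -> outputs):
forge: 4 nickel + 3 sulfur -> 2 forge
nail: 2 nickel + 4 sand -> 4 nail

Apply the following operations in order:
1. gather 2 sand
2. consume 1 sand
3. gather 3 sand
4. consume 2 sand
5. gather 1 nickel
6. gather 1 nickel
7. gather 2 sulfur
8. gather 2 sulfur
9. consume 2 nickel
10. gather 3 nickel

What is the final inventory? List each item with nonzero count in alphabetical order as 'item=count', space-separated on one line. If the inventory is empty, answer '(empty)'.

Answer: nickel=3 sand=2 sulfur=4

Derivation:
After 1 (gather 2 sand): sand=2
After 2 (consume 1 sand): sand=1
After 3 (gather 3 sand): sand=4
After 4 (consume 2 sand): sand=2
After 5 (gather 1 nickel): nickel=1 sand=2
After 6 (gather 1 nickel): nickel=2 sand=2
After 7 (gather 2 sulfur): nickel=2 sand=2 sulfur=2
After 8 (gather 2 sulfur): nickel=2 sand=2 sulfur=4
After 9 (consume 2 nickel): sand=2 sulfur=4
After 10 (gather 3 nickel): nickel=3 sand=2 sulfur=4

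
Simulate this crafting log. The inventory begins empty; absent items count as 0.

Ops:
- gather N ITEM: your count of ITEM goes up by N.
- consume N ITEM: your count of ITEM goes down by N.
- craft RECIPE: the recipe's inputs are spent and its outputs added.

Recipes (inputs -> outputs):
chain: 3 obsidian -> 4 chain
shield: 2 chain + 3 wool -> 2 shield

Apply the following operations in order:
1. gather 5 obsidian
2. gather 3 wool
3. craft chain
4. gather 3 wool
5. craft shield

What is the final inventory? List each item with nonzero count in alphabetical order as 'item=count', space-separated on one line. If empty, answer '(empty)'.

Answer: chain=2 obsidian=2 shield=2 wool=3

Derivation:
After 1 (gather 5 obsidian): obsidian=5
After 2 (gather 3 wool): obsidian=5 wool=3
After 3 (craft chain): chain=4 obsidian=2 wool=3
After 4 (gather 3 wool): chain=4 obsidian=2 wool=6
After 5 (craft shield): chain=2 obsidian=2 shield=2 wool=3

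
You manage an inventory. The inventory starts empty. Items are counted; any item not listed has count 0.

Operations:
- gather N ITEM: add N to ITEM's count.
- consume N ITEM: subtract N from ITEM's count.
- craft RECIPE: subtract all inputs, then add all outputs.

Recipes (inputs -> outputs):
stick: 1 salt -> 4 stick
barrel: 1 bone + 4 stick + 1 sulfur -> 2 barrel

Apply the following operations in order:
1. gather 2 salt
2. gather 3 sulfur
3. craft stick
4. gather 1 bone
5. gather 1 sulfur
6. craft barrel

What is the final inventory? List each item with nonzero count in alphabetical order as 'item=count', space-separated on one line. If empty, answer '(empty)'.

Answer: barrel=2 salt=1 sulfur=3

Derivation:
After 1 (gather 2 salt): salt=2
After 2 (gather 3 sulfur): salt=2 sulfur=3
After 3 (craft stick): salt=1 stick=4 sulfur=3
After 4 (gather 1 bone): bone=1 salt=1 stick=4 sulfur=3
After 5 (gather 1 sulfur): bone=1 salt=1 stick=4 sulfur=4
After 6 (craft barrel): barrel=2 salt=1 sulfur=3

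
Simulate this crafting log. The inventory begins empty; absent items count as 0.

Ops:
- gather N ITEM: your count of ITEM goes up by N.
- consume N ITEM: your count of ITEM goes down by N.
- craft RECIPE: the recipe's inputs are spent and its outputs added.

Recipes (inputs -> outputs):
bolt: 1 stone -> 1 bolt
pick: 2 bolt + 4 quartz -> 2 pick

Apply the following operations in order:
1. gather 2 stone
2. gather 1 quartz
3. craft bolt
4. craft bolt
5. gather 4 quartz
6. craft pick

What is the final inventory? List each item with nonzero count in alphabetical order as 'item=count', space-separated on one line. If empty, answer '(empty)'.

After 1 (gather 2 stone): stone=2
After 2 (gather 1 quartz): quartz=1 stone=2
After 3 (craft bolt): bolt=1 quartz=1 stone=1
After 4 (craft bolt): bolt=2 quartz=1
After 5 (gather 4 quartz): bolt=2 quartz=5
After 6 (craft pick): pick=2 quartz=1

Answer: pick=2 quartz=1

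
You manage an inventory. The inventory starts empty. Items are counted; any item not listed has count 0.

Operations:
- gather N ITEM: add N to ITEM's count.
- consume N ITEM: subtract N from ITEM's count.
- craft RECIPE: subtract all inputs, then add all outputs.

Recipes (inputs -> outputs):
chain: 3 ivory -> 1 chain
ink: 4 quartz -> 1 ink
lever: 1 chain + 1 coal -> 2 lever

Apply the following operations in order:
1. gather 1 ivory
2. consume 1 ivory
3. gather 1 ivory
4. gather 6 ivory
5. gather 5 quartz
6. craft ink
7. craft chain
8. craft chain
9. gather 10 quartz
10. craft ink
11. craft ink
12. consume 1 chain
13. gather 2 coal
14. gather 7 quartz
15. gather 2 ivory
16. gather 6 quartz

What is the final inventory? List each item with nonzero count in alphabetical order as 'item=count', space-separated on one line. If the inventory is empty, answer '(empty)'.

After 1 (gather 1 ivory): ivory=1
After 2 (consume 1 ivory): (empty)
After 3 (gather 1 ivory): ivory=1
After 4 (gather 6 ivory): ivory=7
After 5 (gather 5 quartz): ivory=7 quartz=5
After 6 (craft ink): ink=1 ivory=7 quartz=1
After 7 (craft chain): chain=1 ink=1 ivory=4 quartz=1
After 8 (craft chain): chain=2 ink=1 ivory=1 quartz=1
After 9 (gather 10 quartz): chain=2 ink=1 ivory=1 quartz=11
After 10 (craft ink): chain=2 ink=2 ivory=1 quartz=7
After 11 (craft ink): chain=2 ink=3 ivory=1 quartz=3
After 12 (consume 1 chain): chain=1 ink=3 ivory=1 quartz=3
After 13 (gather 2 coal): chain=1 coal=2 ink=3 ivory=1 quartz=3
After 14 (gather 7 quartz): chain=1 coal=2 ink=3 ivory=1 quartz=10
After 15 (gather 2 ivory): chain=1 coal=2 ink=3 ivory=3 quartz=10
After 16 (gather 6 quartz): chain=1 coal=2 ink=3 ivory=3 quartz=16

Answer: chain=1 coal=2 ink=3 ivory=3 quartz=16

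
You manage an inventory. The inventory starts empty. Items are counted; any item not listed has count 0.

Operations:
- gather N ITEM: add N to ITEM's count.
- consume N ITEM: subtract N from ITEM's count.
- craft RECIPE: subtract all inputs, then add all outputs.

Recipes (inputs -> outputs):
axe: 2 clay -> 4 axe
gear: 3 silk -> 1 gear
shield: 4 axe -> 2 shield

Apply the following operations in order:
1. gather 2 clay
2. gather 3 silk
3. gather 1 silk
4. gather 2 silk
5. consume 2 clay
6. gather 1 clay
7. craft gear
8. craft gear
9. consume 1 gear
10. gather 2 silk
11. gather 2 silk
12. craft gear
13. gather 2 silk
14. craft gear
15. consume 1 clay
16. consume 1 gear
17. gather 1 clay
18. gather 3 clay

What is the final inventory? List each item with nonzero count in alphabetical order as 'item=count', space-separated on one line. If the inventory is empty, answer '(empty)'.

After 1 (gather 2 clay): clay=2
After 2 (gather 3 silk): clay=2 silk=3
After 3 (gather 1 silk): clay=2 silk=4
After 4 (gather 2 silk): clay=2 silk=6
After 5 (consume 2 clay): silk=6
After 6 (gather 1 clay): clay=1 silk=6
After 7 (craft gear): clay=1 gear=1 silk=3
After 8 (craft gear): clay=1 gear=2
After 9 (consume 1 gear): clay=1 gear=1
After 10 (gather 2 silk): clay=1 gear=1 silk=2
After 11 (gather 2 silk): clay=1 gear=1 silk=4
After 12 (craft gear): clay=1 gear=2 silk=1
After 13 (gather 2 silk): clay=1 gear=2 silk=3
After 14 (craft gear): clay=1 gear=3
After 15 (consume 1 clay): gear=3
After 16 (consume 1 gear): gear=2
After 17 (gather 1 clay): clay=1 gear=2
After 18 (gather 3 clay): clay=4 gear=2

Answer: clay=4 gear=2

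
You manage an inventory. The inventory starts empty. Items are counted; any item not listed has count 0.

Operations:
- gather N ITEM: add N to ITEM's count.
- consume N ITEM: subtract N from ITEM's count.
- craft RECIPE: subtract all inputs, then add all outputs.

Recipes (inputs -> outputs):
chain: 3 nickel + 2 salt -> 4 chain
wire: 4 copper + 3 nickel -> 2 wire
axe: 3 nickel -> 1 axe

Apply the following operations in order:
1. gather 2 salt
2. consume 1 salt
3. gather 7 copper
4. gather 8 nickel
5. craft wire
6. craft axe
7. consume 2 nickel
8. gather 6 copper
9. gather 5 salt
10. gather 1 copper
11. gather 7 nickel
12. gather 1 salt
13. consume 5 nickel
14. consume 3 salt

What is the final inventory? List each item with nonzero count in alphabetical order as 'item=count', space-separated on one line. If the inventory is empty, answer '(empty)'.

Answer: axe=1 copper=10 nickel=2 salt=4 wire=2

Derivation:
After 1 (gather 2 salt): salt=2
After 2 (consume 1 salt): salt=1
After 3 (gather 7 copper): copper=7 salt=1
After 4 (gather 8 nickel): copper=7 nickel=8 salt=1
After 5 (craft wire): copper=3 nickel=5 salt=1 wire=2
After 6 (craft axe): axe=1 copper=3 nickel=2 salt=1 wire=2
After 7 (consume 2 nickel): axe=1 copper=3 salt=1 wire=2
After 8 (gather 6 copper): axe=1 copper=9 salt=1 wire=2
After 9 (gather 5 salt): axe=1 copper=9 salt=6 wire=2
After 10 (gather 1 copper): axe=1 copper=10 salt=6 wire=2
After 11 (gather 7 nickel): axe=1 copper=10 nickel=7 salt=6 wire=2
After 12 (gather 1 salt): axe=1 copper=10 nickel=7 salt=7 wire=2
After 13 (consume 5 nickel): axe=1 copper=10 nickel=2 salt=7 wire=2
After 14 (consume 3 salt): axe=1 copper=10 nickel=2 salt=4 wire=2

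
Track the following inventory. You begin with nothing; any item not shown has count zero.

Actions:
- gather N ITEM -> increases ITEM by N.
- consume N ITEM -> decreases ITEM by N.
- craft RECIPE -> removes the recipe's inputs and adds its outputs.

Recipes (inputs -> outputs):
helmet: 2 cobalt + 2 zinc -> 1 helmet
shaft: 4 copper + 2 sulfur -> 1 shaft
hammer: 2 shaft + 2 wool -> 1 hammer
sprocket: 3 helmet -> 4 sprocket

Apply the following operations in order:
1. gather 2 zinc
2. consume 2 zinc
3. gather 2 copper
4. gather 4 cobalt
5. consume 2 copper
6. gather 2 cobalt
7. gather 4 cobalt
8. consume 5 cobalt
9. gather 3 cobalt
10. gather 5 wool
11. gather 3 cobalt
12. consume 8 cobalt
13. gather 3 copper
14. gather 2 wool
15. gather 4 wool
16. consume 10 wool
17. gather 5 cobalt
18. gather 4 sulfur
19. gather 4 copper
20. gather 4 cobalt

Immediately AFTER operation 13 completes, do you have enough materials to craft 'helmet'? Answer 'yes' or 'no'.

After 1 (gather 2 zinc): zinc=2
After 2 (consume 2 zinc): (empty)
After 3 (gather 2 copper): copper=2
After 4 (gather 4 cobalt): cobalt=4 copper=2
After 5 (consume 2 copper): cobalt=4
After 6 (gather 2 cobalt): cobalt=6
After 7 (gather 4 cobalt): cobalt=10
After 8 (consume 5 cobalt): cobalt=5
After 9 (gather 3 cobalt): cobalt=8
After 10 (gather 5 wool): cobalt=8 wool=5
After 11 (gather 3 cobalt): cobalt=11 wool=5
After 12 (consume 8 cobalt): cobalt=3 wool=5
After 13 (gather 3 copper): cobalt=3 copper=3 wool=5

Answer: no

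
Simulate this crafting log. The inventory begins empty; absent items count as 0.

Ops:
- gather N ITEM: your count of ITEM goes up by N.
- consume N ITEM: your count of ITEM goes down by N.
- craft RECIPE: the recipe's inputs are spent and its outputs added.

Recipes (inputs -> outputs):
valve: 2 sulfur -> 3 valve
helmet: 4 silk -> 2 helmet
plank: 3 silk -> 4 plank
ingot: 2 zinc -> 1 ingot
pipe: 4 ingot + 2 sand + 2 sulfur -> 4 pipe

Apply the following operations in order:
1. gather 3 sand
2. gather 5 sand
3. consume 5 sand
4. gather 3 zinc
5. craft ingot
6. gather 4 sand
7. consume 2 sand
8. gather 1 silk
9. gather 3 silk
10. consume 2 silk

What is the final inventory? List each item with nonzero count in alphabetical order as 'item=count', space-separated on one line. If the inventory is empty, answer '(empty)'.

After 1 (gather 3 sand): sand=3
After 2 (gather 5 sand): sand=8
After 3 (consume 5 sand): sand=3
After 4 (gather 3 zinc): sand=3 zinc=3
After 5 (craft ingot): ingot=1 sand=3 zinc=1
After 6 (gather 4 sand): ingot=1 sand=7 zinc=1
After 7 (consume 2 sand): ingot=1 sand=5 zinc=1
After 8 (gather 1 silk): ingot=1 sand=5 silk=1 zinc=1
After 9 (gather 3 silk): ingot=1 sand=5 silk=4 zinc=1
After 10 (consume 2 silk): ingot=1 sand=5 silk=2 zinc=1

Answer: ingot=1 sand=5 silk=2 zinc=1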